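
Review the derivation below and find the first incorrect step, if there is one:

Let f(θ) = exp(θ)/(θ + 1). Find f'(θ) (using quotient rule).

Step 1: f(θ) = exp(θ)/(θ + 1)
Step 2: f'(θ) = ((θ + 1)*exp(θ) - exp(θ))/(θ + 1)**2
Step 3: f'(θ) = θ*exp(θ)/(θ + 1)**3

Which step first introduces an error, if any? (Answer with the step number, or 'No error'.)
Step 3

Step 3 is incorrect due to a wrong exponent.
The step shows: θ*exp(θ)/(θ + 1)**3
The correct value should be: θ*exp(θ)/(θ + 1)**2

Explanation: The exponent -2 on θ + 1 was incorrectly written as -3: the term θ*exp(θ)/(θ + 1)**2 was incorrectly written as θ*exp(θ)/(θ + 1)**3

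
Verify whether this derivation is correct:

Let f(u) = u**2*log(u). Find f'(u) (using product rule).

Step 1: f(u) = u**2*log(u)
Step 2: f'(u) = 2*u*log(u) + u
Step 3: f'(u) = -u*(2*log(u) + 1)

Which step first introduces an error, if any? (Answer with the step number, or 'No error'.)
Step 3

Step 3 is incorrect due to a sign flip.
The step shows: -u*(2*log(u) + 1)
The correct value should be: u*(2*log(u) + 1)

Explanation: The sign of the whole expression was flipped: the term u*(2*log(u) + 1) was incorrectly written as -u*(2*log(u) + 1)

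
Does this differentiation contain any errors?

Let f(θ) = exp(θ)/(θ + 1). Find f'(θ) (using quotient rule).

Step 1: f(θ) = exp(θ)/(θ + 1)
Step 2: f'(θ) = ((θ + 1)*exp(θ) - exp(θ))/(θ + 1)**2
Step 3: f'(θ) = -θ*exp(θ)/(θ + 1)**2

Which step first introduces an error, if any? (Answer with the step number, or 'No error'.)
Step 3

Step 3 is incorrect due to a sign flip.
The step shows: -θ*exp(θ)/(θ + 1)**2
The correct value should be: θ*exp(θ)/(θ + 1)**2

Explanation: The sign of the whole expression was flipped: the term θ*exp(θ)/(θ + 1)**2 was incorrectly written as -θ*exp(θ)/(θ + 1)**2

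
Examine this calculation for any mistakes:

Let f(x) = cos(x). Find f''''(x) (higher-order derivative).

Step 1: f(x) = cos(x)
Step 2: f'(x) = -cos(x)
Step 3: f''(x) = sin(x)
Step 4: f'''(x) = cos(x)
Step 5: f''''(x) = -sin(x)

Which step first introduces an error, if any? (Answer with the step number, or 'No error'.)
Step 2

Step 2 is incorrect due to a wrong trig function.
The step shows: -cos(x)
The correct value should be: -sin(x)

Explanation: sin(x) was incorrectly written as cos(x): the term -sin(x) was incorrectly written as -cos(x)
The later steps are derived from this incorrect expression, so the error originates in Step 2.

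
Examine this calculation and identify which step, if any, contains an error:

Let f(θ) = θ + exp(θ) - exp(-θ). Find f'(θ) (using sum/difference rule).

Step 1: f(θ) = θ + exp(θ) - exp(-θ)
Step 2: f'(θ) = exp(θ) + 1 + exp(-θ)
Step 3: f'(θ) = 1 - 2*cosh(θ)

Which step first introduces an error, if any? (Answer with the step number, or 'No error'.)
Step 3

Step 3 is incorrect due to a sign flip.
The step shows: 1 - 2*cosh(θ)
The correct value should be: 2*cosh(θ) + 1

Explanation: The sign of one term was flipped: the term 2*cosh(θ) was incorrectly written as -2*cosh(θ)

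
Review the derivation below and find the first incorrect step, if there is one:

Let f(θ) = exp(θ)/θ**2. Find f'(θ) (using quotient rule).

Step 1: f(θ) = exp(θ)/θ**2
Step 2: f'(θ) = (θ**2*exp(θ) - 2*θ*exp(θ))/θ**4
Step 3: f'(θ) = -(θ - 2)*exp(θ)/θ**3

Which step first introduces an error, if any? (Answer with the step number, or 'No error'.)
Step 3

Step 3 is incorrect due to a sign flip.
The step shows: -(θ - 2)*exp(θ)/θ**3
The correct value should be: (θ - 2)*exp(θ)/θ**3

Explanation: The sign of the whole expression was flipped: the term (θ - 2)*exp(θ)/θ**3 was incorrectly written as -(θ - 2)*exp(θ)/θ**3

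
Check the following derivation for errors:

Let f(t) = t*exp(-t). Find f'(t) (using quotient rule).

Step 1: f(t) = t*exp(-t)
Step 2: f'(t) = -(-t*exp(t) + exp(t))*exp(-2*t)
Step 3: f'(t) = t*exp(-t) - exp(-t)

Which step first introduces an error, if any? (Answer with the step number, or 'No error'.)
Step 2

Step 2 is incorrect due to a sign flip.
The step shows: -(-t*exp(t) + exp(t))*exp(-2*t)
The correct value should be: (-t*exp(t) + exp(t))*exp(-2*t)

Explanation: The sign of the whole expression was flipped: the term (-t*exp(t) + exp(t))*exp(-2*t) was incorrectly written as -(-t*exp(t) + exp(t))*exp(-2*t)
The later steps are derived from this incorrect expression, so the error originates in Step 2.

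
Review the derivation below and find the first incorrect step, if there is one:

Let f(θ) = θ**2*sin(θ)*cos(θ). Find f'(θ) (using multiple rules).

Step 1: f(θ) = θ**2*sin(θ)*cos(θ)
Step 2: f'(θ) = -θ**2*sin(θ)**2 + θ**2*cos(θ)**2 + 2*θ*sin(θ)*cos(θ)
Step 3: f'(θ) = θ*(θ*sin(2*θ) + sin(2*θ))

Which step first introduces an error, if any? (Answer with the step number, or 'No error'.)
Step 3

Step 3 is incorrect due to a wrong trig function.
The step shows: θ*(θ*sin(2*θ) + sin(2*θ))
The correct value should be: θ*(θ*cos(2*θ) + sin(2*θ))

Explanation: cos(2*θ) was incorrectly written as sin(2*θ): the term θ*(θ*cos(2*θ) + sin(2*θ)) was incorrectly written as θ*(θ*sin(2*θ) + sin(2*θ))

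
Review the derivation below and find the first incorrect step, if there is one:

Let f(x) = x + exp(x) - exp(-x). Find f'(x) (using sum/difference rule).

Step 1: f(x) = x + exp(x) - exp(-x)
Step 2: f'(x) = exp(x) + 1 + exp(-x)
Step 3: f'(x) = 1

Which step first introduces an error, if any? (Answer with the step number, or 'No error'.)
Step 3

Step 3 is incorrect due to a dropped term.
The step shows: 1
The correct value should be: 2*cosh(x) + 1

Explanation: A term was dropped: the term 2*cosh(x) was incorrectly omitted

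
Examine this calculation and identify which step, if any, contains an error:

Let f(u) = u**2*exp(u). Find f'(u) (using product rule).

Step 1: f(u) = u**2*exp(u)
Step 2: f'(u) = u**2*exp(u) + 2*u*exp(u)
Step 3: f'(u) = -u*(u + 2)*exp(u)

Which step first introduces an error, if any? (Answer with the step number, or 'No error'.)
Step 3

Step 3 is incorrect due to a sign flip.
The step shows: -u*(u + 2)*exp(u)
The correct value should be: u*(u + 2)*exp(u)

Explanation: The sign of the whole expression was flipped: the term u*(u + 2)*exp(u) was incorrectly written as -u*(u + 2)*exp(u)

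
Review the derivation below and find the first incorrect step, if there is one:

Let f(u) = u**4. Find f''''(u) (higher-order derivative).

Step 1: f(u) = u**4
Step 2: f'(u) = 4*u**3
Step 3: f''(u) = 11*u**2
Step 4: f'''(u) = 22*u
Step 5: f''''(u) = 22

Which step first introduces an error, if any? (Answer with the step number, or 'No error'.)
Step 3

Step 3 is incorrect due to a wrong coefficient.
The step shows: 11*u**2
The correct value should be: 12*u**2

Explanation: The coefficient 12 was incorrectly written as 11: the term 12*u**2 was incorrectly written as 11*u**2
The later steps are derived from this incorrect expression, so the error originates in Step 3.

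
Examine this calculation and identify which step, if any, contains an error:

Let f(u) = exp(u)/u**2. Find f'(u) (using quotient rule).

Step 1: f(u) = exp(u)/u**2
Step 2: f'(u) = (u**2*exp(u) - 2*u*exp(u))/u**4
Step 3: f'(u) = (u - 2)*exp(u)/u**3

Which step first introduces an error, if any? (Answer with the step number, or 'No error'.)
No error

All steps in this derivation are correct.
The final answer f'(u) = (u - 2)*exp(u)/u**3 is valid.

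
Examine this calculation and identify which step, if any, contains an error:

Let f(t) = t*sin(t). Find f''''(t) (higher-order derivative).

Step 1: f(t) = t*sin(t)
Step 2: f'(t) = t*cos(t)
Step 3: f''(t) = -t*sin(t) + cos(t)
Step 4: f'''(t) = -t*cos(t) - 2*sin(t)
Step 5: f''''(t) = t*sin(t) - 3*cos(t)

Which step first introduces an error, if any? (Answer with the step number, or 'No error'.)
Step 2

Step 2 is incorrect due to a dropped term.
The step shows: t*cos(t)
The correct value should be: t*cos(t) + sin(t)

Explanation: A term was dropped: the term sin(t) was incorrectly omitted
The later steps are derived from this incorrect expression, so the error originates in Step 2.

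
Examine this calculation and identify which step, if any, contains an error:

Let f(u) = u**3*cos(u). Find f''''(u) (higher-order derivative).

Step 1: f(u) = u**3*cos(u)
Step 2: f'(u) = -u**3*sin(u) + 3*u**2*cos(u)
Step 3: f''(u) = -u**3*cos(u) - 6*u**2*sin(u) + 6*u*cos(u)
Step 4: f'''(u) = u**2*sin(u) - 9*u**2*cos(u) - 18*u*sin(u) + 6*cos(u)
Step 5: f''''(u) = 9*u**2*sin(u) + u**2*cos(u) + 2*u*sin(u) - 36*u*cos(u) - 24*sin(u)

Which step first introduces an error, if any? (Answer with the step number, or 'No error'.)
Step 4

Step 4 is incorrect due to a wrong exponent.
The step shows: u**2*sin(u) - 9*u**2*cos(u) - 18*u*sin(u) + 6*cos(u)
The correct value should be: u**3*sin(u) - 9*u**2*cos(u) - 18*u*sin(u) + 6*cos(u)

Explanation: The exponent 3 on u was incorrectly written as 2: the term u**3*sin(u) was incorrectly written as u**2*sin(u)
The later steps are derived from this incorrect expression, so the error originates in Step 4.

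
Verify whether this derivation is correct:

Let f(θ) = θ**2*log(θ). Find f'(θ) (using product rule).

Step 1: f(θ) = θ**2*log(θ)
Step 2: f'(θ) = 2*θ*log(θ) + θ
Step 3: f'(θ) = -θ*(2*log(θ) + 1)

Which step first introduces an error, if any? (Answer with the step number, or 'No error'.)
Step 3

Step 3 is incorrect due to a sign flip.
The step shows: -θ*(2*log(θ) + 1)
The correct value should be: θ*(2*log(θ) + 1)

Explanation: The sign of the whole expression was flipped: the term θ*(2*log(θ) + 1) was incorrectly written as -θ*(2*log(θ) + 1)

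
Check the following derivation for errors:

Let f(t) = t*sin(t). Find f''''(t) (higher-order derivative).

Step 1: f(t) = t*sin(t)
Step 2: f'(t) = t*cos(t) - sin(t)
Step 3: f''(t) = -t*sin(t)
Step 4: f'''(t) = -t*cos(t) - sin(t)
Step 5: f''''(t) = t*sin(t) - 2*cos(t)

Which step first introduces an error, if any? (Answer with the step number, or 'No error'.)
Step 2

Step 2 is incorrect due to a sign flip.
The step shows: t*cos(t) - sin(t)
The correct value should be: t*cos(t) + sin(t)

Explanation: The sign of one term was flipped: the term sin(t) was incorrectly written as -sin(t)
The later steps are derived from this incorrect expression, so the error originates in Step 2.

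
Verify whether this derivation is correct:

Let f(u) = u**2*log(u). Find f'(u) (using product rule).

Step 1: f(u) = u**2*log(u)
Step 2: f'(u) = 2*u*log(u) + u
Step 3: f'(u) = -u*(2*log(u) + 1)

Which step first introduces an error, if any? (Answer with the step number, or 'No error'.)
Step 3

Step 3 is incorrect due to a sign flip.
The step shows: -u*(2*log(u) + 1)
The correct value should be: u*(2*log(u) + 1)

Explanation: The sign of the whole expression was flipped: the term u*(2*log(u) + 1) was incorrectly written as -u*(2*log(u) + 1)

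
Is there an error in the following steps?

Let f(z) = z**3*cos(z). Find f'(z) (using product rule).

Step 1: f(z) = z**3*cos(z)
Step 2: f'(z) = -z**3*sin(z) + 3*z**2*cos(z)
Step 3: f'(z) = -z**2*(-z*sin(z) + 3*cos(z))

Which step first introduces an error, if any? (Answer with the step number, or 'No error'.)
Step 3

Step 3 is incorrect due to a sign flip.
The step shows: -z**2*(-z*sin(z) + 3*cos(z))
The correct value should be: z**2*(-z*sin(z) + 3*cos(z))

Explanation: The sign of the whole expression was flipped: the term z**2*(-z*sin(z) + 3*cos(z)) was incorrectly written as -z**2*(-z*sin(z) + 3*cos(z))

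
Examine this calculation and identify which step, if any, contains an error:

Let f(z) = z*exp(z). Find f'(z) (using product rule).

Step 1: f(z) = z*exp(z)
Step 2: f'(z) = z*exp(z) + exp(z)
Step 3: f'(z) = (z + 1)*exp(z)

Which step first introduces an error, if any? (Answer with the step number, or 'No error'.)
No error

All steps in this derivation are correct.
The final answer f'(z) = (z + 1)*exp(z) is valid.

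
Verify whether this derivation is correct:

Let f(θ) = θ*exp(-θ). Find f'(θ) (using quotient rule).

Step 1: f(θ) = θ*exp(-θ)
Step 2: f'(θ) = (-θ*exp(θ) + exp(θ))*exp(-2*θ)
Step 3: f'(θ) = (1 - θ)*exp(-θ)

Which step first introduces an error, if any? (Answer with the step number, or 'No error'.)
No error

All steps in this derivation are correct.
The final answer f'(θ) = (1 - θ)*exp(-θ) is valid.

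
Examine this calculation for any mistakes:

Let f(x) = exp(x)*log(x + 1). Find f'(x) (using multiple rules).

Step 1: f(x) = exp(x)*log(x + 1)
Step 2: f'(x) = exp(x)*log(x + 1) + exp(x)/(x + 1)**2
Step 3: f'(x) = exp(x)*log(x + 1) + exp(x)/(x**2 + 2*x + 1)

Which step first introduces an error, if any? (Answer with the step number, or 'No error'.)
Step 2

Step 2 is incorrect due to a wrong exponent.
The step shows: exp(x)*log(x + 1) + exp(x)/(x + 1)**2
The correct value should be: exp(x)*log(x + 1) + exp(x)/(x + 1)

Explanation: The exponent -1 on x + 1 was incorrectly written as -2: the term exp(x)/(x + 1) was incorrectly written as exp(x)/(x + 1)**2
The later steps are derived from this incorrect expression, so the error originates in Step 2.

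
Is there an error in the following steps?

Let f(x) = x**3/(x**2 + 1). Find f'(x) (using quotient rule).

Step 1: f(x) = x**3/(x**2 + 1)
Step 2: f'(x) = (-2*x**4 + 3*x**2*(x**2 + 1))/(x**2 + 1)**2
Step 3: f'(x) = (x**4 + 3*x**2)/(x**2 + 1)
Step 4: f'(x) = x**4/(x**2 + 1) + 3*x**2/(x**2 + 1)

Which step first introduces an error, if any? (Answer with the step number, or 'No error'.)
Step 3

Step 3 is incorrect due to a wrong exponent.
The step shows: (x**4 + 3*x**2)/(x**2 + 1)
The correct value should be: (x**4 + 3*x**2)/(x**2 + 1)**2

Explanation: The exponent -2 on x**2 + 1 was incorrectly written as -1: the term (x**4 + 3*x**2)/(x**2 + 1)**2 was incorrectly written as (x**4 + 3*x**2)/(x**2 + 1)
The later steps are derived from this incorrect expression, so the error originates in Step 3.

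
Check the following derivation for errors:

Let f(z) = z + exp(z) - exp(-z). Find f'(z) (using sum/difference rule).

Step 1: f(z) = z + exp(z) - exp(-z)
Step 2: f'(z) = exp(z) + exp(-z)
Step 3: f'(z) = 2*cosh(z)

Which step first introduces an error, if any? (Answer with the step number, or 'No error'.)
Step 2

Step 2 is incorrect due to a dropped term.
The step shows: exp(z) + exp(-z)
The correct value should be: exp(z) + 1 + exp(-z)

Explanation: A term was dropped: the term 1 was incorrectly omitted
The later steps are derived from this incorrect expression, so the error originates in Step 2.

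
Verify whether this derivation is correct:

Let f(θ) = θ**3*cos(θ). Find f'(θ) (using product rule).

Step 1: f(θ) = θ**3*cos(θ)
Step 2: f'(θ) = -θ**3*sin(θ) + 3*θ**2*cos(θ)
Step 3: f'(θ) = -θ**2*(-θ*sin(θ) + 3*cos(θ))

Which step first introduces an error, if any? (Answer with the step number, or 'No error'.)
Step 3

Step 3 is incorrect due to a sign flip.
The step shows: -θ**2*(-θ*sin(θ) + 3*cos(θ))
The correct value should be: θ**2*(-θ*sin(θ) + 3*cos(θ))

Explanation: The sign of the whole expression was flipped: the term θ**2*(-θ*sin(θ) + 3*cos(θ)) was incorrectly written as -θ**2*(-θ*sin(θ) + 3*cos(θ))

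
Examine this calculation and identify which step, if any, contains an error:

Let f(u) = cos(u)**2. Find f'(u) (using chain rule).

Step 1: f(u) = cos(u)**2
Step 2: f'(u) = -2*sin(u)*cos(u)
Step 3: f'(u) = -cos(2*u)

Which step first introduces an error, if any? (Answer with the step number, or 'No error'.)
Step 3

Step 3 is incorrect due to a wrong trig function.
The step shows: -cos(2*u)
The correct value should be: -sin(2*u)

Explanation: sin(2*u) was incorrectly written as cos(2*u): the term -sin(2*u) was incorrectly written as -cos(2*u)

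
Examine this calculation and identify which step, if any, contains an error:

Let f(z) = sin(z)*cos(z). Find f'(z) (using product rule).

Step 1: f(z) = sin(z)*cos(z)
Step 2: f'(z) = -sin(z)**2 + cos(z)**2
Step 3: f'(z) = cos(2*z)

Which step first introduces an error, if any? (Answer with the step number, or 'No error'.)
No error

All steps in this derivation are correct.
The final answer f'(z) = cos(2*z) is valid.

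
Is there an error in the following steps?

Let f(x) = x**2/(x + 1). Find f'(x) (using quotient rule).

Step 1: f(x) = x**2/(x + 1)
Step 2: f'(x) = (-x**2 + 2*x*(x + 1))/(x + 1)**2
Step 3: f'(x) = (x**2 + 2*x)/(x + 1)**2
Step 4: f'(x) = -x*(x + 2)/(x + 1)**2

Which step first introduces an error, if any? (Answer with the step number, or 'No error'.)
Step 4

Step 4 is incorrect due to a sign flip.
The step shows: -x*(x + 2)/(x + 1)**2
The correct value should be: x*(x + 2)/(x + 1)**2

Explanation: The sign of the whole expression was flipped: the term x*(x + 2)/(x + 1)**2 was incorrectly written as -x*(x + 2)/(x + 1)**2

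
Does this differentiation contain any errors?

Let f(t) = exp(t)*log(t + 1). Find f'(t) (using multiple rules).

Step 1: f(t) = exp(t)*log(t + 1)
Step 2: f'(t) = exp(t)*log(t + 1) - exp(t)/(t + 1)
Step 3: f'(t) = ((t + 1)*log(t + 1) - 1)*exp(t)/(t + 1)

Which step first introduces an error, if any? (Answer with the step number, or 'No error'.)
Step 2

Step 2 is incorrect due to a sign flip.
The step shows: exp(t)*log(t + 1) - exp(t)/(t + 1)
The correct value should be: exp(t)*log(t + 1) + exp(t)/(t + 1)

Explanation: The sign of one term was flipped: the term exp(t)/(t + 1) was incorrectly written as -exp(t)/(t + 1)
The later steps are derived from this incorrect expression, so the error originates in Step 2.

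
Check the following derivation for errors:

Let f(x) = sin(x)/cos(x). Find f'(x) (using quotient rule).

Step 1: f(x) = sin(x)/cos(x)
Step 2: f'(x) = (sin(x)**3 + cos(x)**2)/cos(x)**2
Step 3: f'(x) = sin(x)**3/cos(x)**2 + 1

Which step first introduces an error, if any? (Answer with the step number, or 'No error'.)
Step 2

Step 2 is incorrect due to a wrong exponent.
The step shows: (sin(x)**3 + cos(x)**2)/cos(x)**2
The correct value should be: (sin(x)**2 + cos(x)**2)/cos(x)**2

Explanation: The exponent 2 on sin(x) was incorrectly written as 3: the term (sin(x)**2 + cos(x)**2)/cos(x)**2 was incorrectly written as (sin(x)**3 + cos(x)**2)/cos(x)**2
The later steps are derived from this incorrect expression, so the error originates in Step 2.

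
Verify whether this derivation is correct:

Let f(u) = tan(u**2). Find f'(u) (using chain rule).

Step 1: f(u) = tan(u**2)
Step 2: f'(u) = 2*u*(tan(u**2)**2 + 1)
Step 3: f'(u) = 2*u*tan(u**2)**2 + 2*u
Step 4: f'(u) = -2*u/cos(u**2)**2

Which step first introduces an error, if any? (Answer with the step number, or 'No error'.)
Step 4

Step 4 is incorrect due to a sign flip.
The step shows: -2*u/cos(u**2)**2
The correct value should be: 2*u/cos(u**2)**2

Explanation: The sign of the whole expression was flipped: the term 2*u/cos(u**2)**2 was incorrectly written as -2*u/cos(u**2)**2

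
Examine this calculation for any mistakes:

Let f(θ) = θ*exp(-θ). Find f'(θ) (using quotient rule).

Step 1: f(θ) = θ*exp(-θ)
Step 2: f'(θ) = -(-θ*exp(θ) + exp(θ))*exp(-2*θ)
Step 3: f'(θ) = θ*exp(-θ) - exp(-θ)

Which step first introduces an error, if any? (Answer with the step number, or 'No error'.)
Step 2

Step 2 is incorrect due to a sign flip.
The step shows: -(-θ*exp(θ) + exp(θ))*exp(-2*θ)
The correct value should be: (-θ*exp(θ) + exp(θ))*exp(-2*θ)

Explanation: The sign of the whole expression was flipped: the term (-θ*exp(θ) + exp(θ))*exp(-2*θ) was incorrectly written as -(-θ*exp(θ) + exp(θ))*exp(-2*θ)
The later steps are derived from this incorrect expression, so the error originates in Step 2.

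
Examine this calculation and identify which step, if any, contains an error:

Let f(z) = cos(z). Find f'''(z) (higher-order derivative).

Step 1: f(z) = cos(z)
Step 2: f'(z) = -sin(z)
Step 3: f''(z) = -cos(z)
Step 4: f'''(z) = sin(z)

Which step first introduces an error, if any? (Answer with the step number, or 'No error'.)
No error

All steps in this derivation are correct.
The final answer f'''(z) = sin(z) is valid.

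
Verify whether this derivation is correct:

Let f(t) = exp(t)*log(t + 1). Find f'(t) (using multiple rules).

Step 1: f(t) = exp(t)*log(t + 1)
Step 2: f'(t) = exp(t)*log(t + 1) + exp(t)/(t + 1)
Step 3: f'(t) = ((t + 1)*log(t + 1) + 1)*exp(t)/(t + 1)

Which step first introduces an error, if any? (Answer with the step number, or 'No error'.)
No error

All steps in this derivation are correct.
The final answer f'(t) = ((t + 1)*log(t + 1) + 1)*exp(t)/(t + 1) is valid.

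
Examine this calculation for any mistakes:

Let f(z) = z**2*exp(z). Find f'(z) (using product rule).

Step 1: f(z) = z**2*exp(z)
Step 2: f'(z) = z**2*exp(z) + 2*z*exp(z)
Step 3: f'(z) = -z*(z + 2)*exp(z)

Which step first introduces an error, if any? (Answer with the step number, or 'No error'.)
Step 3

Step 3 is incorrect due to a sign flip.
The step shows: -z*(z + 2)*exp(z)
The correct value should be: z*(z + 2)*exp(z)

Explanation: The sign of the whole expression was flipped: the term z*(z + 2)*exp(z) was incorrectly written as -z*(z + 2)*exp(z)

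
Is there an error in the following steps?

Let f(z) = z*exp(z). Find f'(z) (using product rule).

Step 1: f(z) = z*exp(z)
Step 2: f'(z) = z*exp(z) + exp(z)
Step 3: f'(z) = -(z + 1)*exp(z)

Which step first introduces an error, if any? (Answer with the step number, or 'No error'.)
Step 3

Step 3 is incorrect due to a sign flip.
The step shows: -(z + 1)*exp(z)
The correct value should be: (z + 1)*exp(z)

Explanation: The sign of the whole expression was flipped: the term (z + 1)*exp(z) was incorrectly written as -(z + 1)*exp(z)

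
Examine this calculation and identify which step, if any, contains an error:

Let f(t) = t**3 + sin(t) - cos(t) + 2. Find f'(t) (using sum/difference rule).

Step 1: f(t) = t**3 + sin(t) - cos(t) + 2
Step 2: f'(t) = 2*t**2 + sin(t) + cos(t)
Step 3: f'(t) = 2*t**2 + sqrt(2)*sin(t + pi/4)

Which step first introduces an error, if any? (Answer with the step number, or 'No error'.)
Step 2

Step 2 is incorrect due to a wrong coefficient.
The step shows: 2*t**2 + sin(t) + cos(t)
The correct value should be: 3*t**2 + sin(t) + cos(t)

Explanation: The coefficient 3 was incorrectly written as 2: the term 3*t**2 was incorrectly written as 2*t**2
The later steps are derived from this incorrect expression, so the error originates in Step 2.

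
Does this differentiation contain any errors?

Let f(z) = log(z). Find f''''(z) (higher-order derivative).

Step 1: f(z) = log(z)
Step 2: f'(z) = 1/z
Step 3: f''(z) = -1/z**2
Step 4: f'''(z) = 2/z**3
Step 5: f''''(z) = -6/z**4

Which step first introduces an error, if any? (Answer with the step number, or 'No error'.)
No error

All steps in this derivation are correct.
The final answer f''''(z) = -6/z**4 is valid.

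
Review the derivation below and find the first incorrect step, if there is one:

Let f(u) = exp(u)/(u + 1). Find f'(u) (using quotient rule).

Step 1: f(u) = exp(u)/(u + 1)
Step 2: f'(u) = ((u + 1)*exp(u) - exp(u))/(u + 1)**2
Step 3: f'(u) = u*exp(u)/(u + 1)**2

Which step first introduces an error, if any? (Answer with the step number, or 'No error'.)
No error

All steps in this derivation are correct.
The final answer f'(u) = u*exp(u)/(u + 1)**2 is valid.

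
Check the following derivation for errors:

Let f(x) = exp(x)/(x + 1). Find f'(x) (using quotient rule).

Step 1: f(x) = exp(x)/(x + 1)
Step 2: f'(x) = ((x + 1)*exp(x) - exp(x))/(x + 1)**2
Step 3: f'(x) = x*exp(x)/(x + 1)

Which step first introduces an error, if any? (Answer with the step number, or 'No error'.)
Step 3

Step 3 is incorrect due to a wrong exponent.
The step shows: x*exp(x)/(x + 1)
The correct value should be: x*exp(x)/(x + 1)**2

Explanation: The exponent -2 on x + 1 was incorrectly written as -1: the term x*exp(x)/(x + 1)**2 was incorrectly written as x*exp(x)/(x + 1)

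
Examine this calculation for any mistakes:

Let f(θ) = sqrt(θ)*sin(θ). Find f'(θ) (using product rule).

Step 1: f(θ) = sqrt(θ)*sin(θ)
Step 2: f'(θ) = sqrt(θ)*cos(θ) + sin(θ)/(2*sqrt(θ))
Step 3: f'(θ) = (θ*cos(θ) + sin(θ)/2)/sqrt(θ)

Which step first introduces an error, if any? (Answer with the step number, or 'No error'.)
No error

All steps in this derivation are correct.
The final answer f'(θ) = (θ*cos(θ) + sin(θ)/2)/sqrt(θ) is valid.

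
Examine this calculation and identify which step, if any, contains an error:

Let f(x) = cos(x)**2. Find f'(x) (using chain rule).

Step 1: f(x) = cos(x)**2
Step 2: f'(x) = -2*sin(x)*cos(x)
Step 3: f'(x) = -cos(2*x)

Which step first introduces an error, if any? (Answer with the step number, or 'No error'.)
Step 3

Step 3 is incorrect due to a wrong trig function.
The step shows: -cos(2*x)
The correct value should be: -sin(2*x)

Explanation: sin(2*x) was incorrectly written as cos(2*x): the term -sin(2*x) was incorrectly written as -cos(2*x)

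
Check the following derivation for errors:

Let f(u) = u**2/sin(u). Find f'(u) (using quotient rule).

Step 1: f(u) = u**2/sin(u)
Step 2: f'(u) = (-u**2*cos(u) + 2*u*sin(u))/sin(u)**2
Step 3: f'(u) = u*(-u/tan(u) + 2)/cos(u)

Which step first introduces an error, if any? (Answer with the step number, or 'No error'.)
Step 3

Step 3 is incorrect due to a wrong trig function.
The step shows: u*(-u/tan(u) + 2)/cos(u)
The correct value should be: u*(-u/tan(u) + 2)/sin(u)

Explanation: sin(u) was incorrectly written as cos(u): the term u*(-u/tan(u) + 2)/sin(u) was incorrectly written as u*(-u/tan(u) + 2)/cos(u)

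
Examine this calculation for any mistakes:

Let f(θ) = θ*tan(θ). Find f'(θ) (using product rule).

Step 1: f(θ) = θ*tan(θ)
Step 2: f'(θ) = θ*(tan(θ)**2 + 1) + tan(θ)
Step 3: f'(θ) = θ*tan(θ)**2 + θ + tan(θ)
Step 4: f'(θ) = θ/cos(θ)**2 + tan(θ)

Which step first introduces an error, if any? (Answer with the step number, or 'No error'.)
No error

All steps in this derivation are correct.
The final answer f'(θ) = θ/cos(θ)**2 + tan(θ) is valid.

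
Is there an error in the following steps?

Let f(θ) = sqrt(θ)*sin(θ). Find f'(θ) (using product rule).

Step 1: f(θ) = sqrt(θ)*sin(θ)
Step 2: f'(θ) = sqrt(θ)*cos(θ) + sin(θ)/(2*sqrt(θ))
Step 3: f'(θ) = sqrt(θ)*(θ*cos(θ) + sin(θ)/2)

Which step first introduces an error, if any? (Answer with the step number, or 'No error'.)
Step 3

Step 3 is incorrect due to a wrong exponent.
The step shows: sqrt(θ)*(θ*cos(θ) + sin(θ)/2)
The correct value should be: (θ*cos(θ) + sin(θ)/2)/sqrt(θ)

Explanation: The exponent -1/2 on θ was incorrectly written as 1/2: the term (θ*cos(θ) + sin(θ)/2)/sqrt(θ) was incorrectly written as sqrt(θ)*(θ*cos(θ) + sin(θ)/2)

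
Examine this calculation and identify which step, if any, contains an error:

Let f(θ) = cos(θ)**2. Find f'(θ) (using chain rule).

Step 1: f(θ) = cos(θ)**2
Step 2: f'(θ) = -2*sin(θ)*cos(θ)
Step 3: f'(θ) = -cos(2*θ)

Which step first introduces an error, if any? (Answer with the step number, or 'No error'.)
Step 3

Step 3 is incorrect due to a wrong trig function.
The step shows: -cos(2*θ)
The correct value should be: -sin(2*θ)

Explanation: sin(2*θ) was incorrectly written as cos(2*θ): the term -sin(2*θ) was incorrectly written as -cos(2*θ)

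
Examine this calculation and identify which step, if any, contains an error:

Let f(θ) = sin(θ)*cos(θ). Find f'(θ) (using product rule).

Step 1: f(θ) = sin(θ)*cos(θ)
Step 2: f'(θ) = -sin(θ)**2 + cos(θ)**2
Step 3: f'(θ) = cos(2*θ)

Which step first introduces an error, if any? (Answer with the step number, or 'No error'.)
No error

All steps in this derivation are correct.
The final answer f'(θ) = cos(2*θ) is valid.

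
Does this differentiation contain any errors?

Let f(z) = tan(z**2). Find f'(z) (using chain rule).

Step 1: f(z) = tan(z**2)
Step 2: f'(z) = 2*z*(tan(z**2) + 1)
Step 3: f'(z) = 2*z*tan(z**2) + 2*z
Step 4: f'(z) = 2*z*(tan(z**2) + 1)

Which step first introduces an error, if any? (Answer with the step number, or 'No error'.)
Step 2

Step 2 is incorrect due to a wrong exponent.
The step shows: 2*z*(tan(z**2) + 1)
The correct value should be: 2*z*(tan(z**2)**2 + 1)

Explanation: The exponent 2 on tan(z**2) was incorrectly written as 1: the term 2*z*(tan(z**2)**2 + 1) was incorrectly written as 2*z*(tan(z**2) + 1)
The later steps are derived from this incorrect expression, so the error originates in Step 2.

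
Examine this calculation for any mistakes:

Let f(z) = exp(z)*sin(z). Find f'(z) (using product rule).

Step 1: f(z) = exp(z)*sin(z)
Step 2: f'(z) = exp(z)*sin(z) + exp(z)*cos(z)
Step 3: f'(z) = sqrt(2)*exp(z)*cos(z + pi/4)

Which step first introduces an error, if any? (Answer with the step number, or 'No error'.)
Step 3

Step 3 is incorrect due to a wrong trig function.
The step shows: sqrt(2)*exp(z)*cos(z + pi/4)
The correct value should be: sqrt(2)*exp(z)*sin(z + pi/4)

Explanation: sin(z + pi/4) was incorrectly written as cos(z + pi/4): the term sqrt(2)*exp(z)*sin(z + pi/4) was incorrectly written as sqrt(2)*exp(z)*cos(z + pi/4)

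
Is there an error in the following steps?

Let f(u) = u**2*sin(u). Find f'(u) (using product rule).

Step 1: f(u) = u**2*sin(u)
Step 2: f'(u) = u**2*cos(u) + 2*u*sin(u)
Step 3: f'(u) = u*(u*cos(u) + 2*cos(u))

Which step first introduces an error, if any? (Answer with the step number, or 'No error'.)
Step 3

Step 3 is incorrect due to a wrong trig function.
The step shows: u*(u*cos(u) + 2*cos(u))
The correct value should be: u*(u*cos(u) + 2*sin(u))

Explanation: sin(u) was incorrectly written as cos(u): the term u*(u*cos(u) + 2*sin(u)) was incorrectly written as u*(u*cos(u) + 2*cos(u))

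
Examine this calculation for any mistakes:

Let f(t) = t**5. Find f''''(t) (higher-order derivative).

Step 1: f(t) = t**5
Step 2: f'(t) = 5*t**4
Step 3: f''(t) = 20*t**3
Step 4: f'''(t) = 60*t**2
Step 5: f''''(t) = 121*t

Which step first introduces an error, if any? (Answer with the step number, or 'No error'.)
Step 5

Step 5 is incorrect due to a wrong coefficient.
The step shows: 121*t
The correct value should be: 120*t

Explanation: The coefficient 120 was incorrectly written as 121: the term 120*t was incorrectly written as 121*t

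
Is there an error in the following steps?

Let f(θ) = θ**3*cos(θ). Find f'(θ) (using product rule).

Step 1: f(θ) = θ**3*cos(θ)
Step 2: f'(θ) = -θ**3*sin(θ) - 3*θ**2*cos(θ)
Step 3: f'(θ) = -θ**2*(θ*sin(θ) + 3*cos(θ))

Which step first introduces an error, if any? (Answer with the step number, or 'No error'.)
Step 2

Step 2 is incorrect due to a sign flip.
The step shows: -θ**3*sin(θ) - 3*θ**2*cos(θ)
The correct value should be: -θ**3*sin(θ) + 3*θ**2*cos(θ)

Explanation: The sign of one term was flipped: the term 3*θ**2*cos(θ) was incorrectly written as -3*θ**2*cos(θ)
The later steps are derived from this incorrect expression, so the error originates in Step 2.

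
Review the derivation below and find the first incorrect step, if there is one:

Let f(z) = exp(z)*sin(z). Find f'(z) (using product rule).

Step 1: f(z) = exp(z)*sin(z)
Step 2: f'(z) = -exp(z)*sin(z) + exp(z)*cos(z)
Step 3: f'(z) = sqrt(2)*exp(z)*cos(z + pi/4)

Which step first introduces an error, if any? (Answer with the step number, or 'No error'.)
Step 2

Step 2 is incorrect due to a sign flip.
The step shows: -exp(z)*sin(z) + exp(z)*cos(z)
The correct value should be: exp(z)*sin(z) + exp(z)*cos(z)

Explanation: The sign of one term was flipped: the term exp(z)*sin(z) was incorrectly written as -exp(z)*sin(z)
The later steps are derived from this incorrect expression, so the error originates in Step 2.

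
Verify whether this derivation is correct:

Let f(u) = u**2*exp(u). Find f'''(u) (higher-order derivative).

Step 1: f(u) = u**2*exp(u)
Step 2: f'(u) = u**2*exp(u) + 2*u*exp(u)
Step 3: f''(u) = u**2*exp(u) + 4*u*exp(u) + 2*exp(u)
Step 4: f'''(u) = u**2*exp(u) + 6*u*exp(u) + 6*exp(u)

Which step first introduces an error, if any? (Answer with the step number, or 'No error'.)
No error

All steps in this derivation are correct.
The final answer f'''(u) = u**2*exp(u) + 6*u*exp(u) + 6*exp(u) is valid.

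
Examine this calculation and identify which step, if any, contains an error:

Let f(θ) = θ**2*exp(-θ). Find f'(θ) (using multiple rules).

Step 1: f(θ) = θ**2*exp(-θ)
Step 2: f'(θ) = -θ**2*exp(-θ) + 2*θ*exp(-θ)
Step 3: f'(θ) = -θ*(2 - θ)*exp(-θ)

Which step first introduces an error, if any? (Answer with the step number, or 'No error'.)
Step 3

Step 3 is incorrect due to a sign flip.
The step shows: -θ*(2 - θ)*exp(-θ)
The correct value should be: θ*(2 - θ)*exp(-θ)

Explanation: The sign of the whole expression was flipped: the term θ*(2 - θ)*exp(-θ) was incorrectly written as -θ*(2 - θ)*exp(-θ)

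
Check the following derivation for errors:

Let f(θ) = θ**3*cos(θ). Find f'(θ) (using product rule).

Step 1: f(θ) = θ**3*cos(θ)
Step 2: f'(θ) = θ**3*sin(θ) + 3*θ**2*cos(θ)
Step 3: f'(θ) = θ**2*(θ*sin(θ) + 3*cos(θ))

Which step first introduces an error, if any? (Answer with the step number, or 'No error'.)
Step 2

Step 2 is incorrect due to a sign flip.
The step shows: θ**3*sin(θ) + 3*θ**2*cos(θ)
The correct value should be: -θ**3*sin(θ) + 3*θ**2*cos(θ)

Explanation: The sign of one term was flipped: the term -θ**3*sin(θ) was incorrectly written as θ**3*sin(θ)
The later steps are derived from this incorrect expression, so the error originates in Step 2.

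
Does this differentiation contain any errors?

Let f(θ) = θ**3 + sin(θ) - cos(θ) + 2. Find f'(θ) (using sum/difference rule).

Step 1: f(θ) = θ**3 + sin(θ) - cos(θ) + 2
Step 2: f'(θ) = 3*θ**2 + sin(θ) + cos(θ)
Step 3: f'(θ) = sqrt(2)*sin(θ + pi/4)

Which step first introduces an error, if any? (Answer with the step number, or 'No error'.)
Step 3

Step 3 is incorrect due to a dropped term.
The step shows: sqrt(2)*sin(θ + pi/4)
The correct value should be: 3*θ**2 + sqrt(2)*sin(θ + pi/4)

Explanation: A term was dropped: the term 3*θ**2 was incorrectly omitted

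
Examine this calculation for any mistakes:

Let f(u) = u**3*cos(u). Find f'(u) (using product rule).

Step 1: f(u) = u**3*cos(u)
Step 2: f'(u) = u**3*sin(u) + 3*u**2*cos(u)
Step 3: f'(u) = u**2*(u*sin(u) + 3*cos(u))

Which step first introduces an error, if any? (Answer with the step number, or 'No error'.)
Step 2

Step 2 is incorrect due to a sign flip.
The step shows: u**3*sin(u) + 3*u**2*cos(u)
The correct value should be: -u**3*sin(u) + 3*u**2*cos(u)

Explanation: The sign of one term was flipped: the term -u**3*sin(u) was incorrectly written as u**3*sin(u)
The later steps are derived from this incorrect expression, so the error originates in Step 2.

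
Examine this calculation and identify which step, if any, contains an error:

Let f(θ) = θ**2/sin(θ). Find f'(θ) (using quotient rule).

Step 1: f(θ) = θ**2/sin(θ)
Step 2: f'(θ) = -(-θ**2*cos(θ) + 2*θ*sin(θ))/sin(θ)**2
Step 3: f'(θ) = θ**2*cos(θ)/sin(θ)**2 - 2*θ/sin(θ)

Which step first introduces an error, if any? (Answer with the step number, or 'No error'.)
Step 2

Step 2 is incorrect due to a sign flip.
The step shows: -(-θ**2*cos(θ) + 2*θ*sin(θ))/sin(θ)**2
The correct value should be: (-θ**2*cos(θ) + 2*θ*sin(θ))/sin(θ)**2

Explanation: The sign of the whole expression was flipped: the term (-θ**2*cos(θ) + 2*θ*sin(θ))/sin(θ)**2 was incorrectly written as -(-θ**2*cos(θ) + 2*θ*sin(θ))/sin(θ)**2
The later steps are derived from this incorrect expression, so the error originates in Step 2.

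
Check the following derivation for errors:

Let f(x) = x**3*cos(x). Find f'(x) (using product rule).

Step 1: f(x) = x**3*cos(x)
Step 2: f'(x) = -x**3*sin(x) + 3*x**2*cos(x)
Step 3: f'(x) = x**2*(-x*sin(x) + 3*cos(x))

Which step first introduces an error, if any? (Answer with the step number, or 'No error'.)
No error

All steps in this derivation are correct.
The final answer f'(x) = x**2*(-x*sin(x) + 3*cos(x)) is valid.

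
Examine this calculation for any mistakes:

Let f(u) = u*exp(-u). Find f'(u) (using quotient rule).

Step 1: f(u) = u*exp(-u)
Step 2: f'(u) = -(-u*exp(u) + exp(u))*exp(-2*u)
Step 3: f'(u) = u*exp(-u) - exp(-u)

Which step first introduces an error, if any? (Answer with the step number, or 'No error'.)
Step 2

Step 2 is incorrect due to a sign flip.
The step shows: -(-u*exp(u) + exp(u))*exp(-2*u)
The correct value should be: (-u*exp(u) + exp(u))*exp(-2*u)

Explanation: The sign of the whole expression was flipped: the term (-u*exp(u) + exp(u))*exp(-2*u) was incorrectly written as -(-u*exp(u) + exp(u))*exp(-2*u)
The later steps are derived from this incorrect expression, so the error originates in Step 2.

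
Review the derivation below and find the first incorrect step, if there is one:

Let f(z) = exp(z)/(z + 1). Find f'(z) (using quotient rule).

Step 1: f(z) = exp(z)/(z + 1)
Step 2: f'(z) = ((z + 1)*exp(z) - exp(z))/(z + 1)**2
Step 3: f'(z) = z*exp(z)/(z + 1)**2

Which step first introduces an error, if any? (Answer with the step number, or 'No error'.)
No error

All steps in this derivation are correct.
The final answer f'(z) = z*exp(z)/(z + 1)**2 is valid.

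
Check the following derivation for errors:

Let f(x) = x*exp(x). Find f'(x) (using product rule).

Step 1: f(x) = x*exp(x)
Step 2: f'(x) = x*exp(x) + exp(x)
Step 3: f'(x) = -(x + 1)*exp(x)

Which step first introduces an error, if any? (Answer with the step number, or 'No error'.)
Step 3

Step 3 is incorrect due to a sign flip.
The step shows: -(x + 1)*exp(x)
The correct value should be: (x + 1)*exp(x)

Explanation: The sign of the whole expression was flipped: the term (x + 1)*exp(x) was incorrectly written as -(x + 1)*exp(x)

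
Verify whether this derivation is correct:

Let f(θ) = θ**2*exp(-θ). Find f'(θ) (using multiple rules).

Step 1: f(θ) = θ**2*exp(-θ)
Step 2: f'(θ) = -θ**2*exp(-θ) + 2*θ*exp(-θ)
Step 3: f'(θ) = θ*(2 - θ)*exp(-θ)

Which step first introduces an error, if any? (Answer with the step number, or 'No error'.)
No error

All steps in this derivation are correct.
The final answer f'(θ) = θ*(2 - θ)*exp(-θ) is valid.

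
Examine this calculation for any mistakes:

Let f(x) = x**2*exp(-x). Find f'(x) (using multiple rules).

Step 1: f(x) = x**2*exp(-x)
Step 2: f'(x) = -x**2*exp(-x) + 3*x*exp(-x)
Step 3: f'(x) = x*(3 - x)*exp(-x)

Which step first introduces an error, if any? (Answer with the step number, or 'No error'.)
Step 2

Step 2 is incorrect due to a wrong coefficient.
The step shows: -x**2*exp(-x) + 3*x*exp(-x)
The correct value should be: -x**2*exp(-x) + 2*x*exp(-x)

Explanation: The coefficient 2 was incorrectly written as 3: the term 2*x*exp(-x) was incorrectly written as 3*x*exp(-x)
The later steps are derived from this incorrect expression, so the error originates in Step 2.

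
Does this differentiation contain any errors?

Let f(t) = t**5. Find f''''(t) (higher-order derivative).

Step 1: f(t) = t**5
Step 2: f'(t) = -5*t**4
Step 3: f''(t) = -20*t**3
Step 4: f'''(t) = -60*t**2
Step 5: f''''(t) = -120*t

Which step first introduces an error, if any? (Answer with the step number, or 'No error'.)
Step 2

Step 2 is incorrect due to a sign flip.
The step shows: -5*t**4
The correct value should be: 5*t**4

Explanation: The sign of the whole expression was flipped: the term 5*t**4 was incorrectly written as -5*t**4
The later steps are derived from this incorrect expression, so the error originates in Step 2.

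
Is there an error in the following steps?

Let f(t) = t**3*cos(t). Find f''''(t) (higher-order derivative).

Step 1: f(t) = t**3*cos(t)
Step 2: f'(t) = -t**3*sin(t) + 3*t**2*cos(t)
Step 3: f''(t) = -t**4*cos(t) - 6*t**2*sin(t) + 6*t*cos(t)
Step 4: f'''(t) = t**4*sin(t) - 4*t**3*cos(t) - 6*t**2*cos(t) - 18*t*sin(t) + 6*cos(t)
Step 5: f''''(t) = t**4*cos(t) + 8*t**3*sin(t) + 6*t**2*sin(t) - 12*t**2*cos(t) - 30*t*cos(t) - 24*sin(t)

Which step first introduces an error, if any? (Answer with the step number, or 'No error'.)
Step 3

Step 3 is incorrect due to a wrong exponent.
The step shows: -t**4*cos(t) - 6*t**2*sin(t) + 6*t*cos(t)
The correct value should be: -t**3*cos(t) - 6*t**2*sin(t) + 6*t*cos(t)

Explanation: The exponent 3 on t was incorrectly written as 4: the term -t**3*cos(t) was incorrectly written as -t**4*cos(t)
The later steps are derived from this incorrect expression, so the error originates in Step 3.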